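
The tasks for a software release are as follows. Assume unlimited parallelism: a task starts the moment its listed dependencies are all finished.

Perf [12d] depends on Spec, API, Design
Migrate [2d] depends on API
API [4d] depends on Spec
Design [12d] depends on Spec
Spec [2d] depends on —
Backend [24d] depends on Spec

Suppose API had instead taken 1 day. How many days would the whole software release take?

Actual critical path: Spec→Design→Perf = 2+12+12 = 26 ⇒ 26 days.
API is off the critical path — its longest chain is 18 days, giving 8 of slack.
The critical path is still Spec→Design→Perf; finish is now 26 days.

26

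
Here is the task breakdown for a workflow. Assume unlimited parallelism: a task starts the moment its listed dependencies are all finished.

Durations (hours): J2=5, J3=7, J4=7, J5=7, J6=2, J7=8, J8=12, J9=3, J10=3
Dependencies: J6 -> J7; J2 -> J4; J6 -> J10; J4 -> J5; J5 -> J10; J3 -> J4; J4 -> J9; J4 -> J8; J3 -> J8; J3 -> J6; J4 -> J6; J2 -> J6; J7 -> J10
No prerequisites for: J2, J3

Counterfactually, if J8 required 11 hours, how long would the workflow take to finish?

Critical path before the change: J3→J4→J6→J7→J10 = 7+7+2+8+3 = 27 giving 27 hours.
J8 is off the critical path — its longest chain is 26 hours, giving 1 of slack.
The critical path is still J3→J4→J6→J7→J10; finish is now 27 hours.

27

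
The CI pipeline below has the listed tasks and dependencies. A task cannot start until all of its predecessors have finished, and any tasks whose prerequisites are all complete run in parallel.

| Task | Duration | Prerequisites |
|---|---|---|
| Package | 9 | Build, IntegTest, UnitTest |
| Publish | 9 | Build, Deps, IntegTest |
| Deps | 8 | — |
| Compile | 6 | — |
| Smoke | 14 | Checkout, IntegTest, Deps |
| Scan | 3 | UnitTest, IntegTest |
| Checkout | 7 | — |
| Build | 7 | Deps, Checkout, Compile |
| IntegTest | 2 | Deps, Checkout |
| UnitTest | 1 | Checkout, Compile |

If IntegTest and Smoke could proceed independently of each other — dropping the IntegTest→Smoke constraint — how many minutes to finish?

Original critical path: Deps→IntegTest→Smoke = 8+2+14 = 24 ⇒ 24 minutes.
Without IntegTest→Smoke, Smoke's earliest start moves from 10 to 8.
The longest chain is now Deps→Build→Package = 8+7+9 = 24, so the project takes 24 minutes.

24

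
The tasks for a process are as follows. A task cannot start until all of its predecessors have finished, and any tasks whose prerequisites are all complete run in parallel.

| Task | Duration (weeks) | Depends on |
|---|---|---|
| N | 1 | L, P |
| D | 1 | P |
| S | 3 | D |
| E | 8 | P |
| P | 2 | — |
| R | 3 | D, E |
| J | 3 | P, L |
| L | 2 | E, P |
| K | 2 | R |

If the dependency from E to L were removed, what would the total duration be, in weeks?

15

Before: longest chain P→E→L→J = 2+8+2+3 = 15, finish 15.
Without E→L, L's earliest start moves from 10 to 2.
New critical path: P→E→R→K = 2+8+3+2 = 15 ⇒ 15 weeks.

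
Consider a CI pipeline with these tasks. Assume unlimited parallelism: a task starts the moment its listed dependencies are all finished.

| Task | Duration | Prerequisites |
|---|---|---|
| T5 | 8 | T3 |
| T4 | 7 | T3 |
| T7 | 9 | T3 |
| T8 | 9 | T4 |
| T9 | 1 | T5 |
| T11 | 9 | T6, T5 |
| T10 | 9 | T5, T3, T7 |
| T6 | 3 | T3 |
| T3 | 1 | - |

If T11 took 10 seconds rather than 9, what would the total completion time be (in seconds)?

19

Actual critical path: T3→T7→T10 = 1+9+9 = 19 ⇒ 19 seconds.
The longest path through T11 is only 18 seconds, so T11 has float 1.
The binding chain switches to T3→T5→T11 = 1+8+10 = 19; finish 19 seconds.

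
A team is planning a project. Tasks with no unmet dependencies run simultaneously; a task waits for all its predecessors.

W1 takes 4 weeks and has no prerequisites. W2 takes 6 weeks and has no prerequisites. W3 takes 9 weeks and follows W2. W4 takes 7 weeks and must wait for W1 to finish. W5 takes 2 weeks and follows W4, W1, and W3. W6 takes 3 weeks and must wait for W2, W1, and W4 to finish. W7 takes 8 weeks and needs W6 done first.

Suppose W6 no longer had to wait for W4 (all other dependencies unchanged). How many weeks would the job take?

17

Original critical path: W1→W4→W6→W7 = 4+7+3+8 = 22 ⇒ 22 weeks.
Without W4→W6, W6's earliest start moves from 11 to 6.
After: W2→W3→W5 = 6+9+2 = 17 → 17 weeks.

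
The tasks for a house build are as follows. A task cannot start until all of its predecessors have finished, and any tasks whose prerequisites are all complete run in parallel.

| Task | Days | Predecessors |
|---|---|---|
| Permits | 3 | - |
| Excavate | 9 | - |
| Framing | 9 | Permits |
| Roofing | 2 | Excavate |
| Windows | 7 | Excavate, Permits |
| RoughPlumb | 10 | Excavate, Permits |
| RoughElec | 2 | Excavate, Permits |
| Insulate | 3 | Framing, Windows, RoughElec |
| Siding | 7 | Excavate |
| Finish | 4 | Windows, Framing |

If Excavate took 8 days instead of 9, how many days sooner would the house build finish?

Critical path before the change: Excavate→Windows→Finish = 9+7+4 = 20 giving 20 days.
Excavate is on the critical path; changing it to 8 makes that path 19 days.
That remains the longest chain; total 19 days.
Change in finish: 19 − 20 = -1 days.

1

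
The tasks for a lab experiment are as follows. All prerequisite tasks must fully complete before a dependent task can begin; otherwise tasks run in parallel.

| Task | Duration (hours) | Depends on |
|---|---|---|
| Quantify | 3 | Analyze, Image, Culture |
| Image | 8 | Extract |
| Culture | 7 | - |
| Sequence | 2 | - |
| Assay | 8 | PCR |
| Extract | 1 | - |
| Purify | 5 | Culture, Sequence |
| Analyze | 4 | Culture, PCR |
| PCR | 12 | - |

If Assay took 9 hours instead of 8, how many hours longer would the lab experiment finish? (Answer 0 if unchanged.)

1

Baseline: PCR→Assay = 12+8 = 20 → 20 hours.
Since Assay is critical, the +1 change carries straight to that chain (now 21 hours).
That remains the longest chain; total 21 hours.
Change in finish: 21 − 20 = +1 hours.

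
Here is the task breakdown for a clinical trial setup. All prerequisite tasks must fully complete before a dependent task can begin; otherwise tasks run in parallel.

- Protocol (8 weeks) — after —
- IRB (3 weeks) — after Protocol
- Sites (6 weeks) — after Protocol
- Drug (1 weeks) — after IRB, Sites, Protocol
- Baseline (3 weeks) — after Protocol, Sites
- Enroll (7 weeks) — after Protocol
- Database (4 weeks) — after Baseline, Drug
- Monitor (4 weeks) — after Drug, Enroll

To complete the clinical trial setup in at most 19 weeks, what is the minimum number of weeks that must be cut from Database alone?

Current finish: 21 weeks; target: 19.
Database is on every critical path, so each week cut from Database cuts the finish by one (this holds down to a finish of 19).
Need 21 − 19 = 2 weeks off Database → Database becomes 2 weeks, finish becomes 19.

2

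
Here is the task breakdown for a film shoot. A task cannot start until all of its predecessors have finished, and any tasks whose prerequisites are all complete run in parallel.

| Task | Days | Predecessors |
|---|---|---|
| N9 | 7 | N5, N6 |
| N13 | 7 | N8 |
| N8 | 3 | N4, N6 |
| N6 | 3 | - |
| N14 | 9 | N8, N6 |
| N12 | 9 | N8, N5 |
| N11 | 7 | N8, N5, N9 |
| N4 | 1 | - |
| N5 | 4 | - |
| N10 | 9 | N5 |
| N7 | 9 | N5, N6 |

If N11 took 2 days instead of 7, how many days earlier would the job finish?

3

Actual critical path: N5→N9→N11 = 4+7+7 = 18 ⇒ 18 days.
N11 lies on that path, so at 2 days the path becomes 13 days.
The binding chain switches to N6→N8→N12 = 3+3+9 = 15; finish 15 days.
Change in finish: 15 − 18 = -3 days.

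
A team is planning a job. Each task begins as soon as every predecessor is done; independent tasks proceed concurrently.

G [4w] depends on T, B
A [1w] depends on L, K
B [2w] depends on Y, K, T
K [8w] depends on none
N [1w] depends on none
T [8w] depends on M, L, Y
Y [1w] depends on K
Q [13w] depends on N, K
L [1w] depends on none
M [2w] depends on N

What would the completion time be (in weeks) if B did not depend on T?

With the dependency in place, K→Y→T→B→G = 8+1+8+2+4 = 23 sets the finish at 23 weeks.
Without T→B, B's earliest start moves from 17 to 9.
After: K→Y→T→G = 8+1+8+4 = 21 → 21 weeks.

21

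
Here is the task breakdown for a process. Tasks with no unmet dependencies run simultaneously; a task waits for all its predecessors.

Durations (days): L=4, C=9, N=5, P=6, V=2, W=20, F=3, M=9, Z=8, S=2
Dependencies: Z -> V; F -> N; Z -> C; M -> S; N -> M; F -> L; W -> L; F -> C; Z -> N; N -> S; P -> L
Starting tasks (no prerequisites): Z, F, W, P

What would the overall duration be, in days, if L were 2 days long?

24

The binding path is W→L = 20+4 = 24; finish at 24 days.
Since L is critical, the -2 change carries straight to that chain (now 22 days).
New critical path: Z→N→M→S = 8+5+9+2 = 24 ⇒ 24 days.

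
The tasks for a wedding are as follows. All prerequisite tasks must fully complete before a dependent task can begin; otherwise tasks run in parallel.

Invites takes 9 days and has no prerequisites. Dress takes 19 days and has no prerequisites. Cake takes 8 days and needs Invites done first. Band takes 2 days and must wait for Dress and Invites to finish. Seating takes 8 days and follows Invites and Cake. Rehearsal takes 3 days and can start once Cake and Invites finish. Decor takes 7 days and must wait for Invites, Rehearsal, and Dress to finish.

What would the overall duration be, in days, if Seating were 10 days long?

27

Critical path before the change: Invites→Cake→Rehearsal→Decor = 9+8+3+7 = 27 giving 27 days.
Seating has 2 days of float (longest path through it is 25).
Now Invites→Cake→Seating = 9+8+10 = 27 is longest, so the finish becomes 27 days.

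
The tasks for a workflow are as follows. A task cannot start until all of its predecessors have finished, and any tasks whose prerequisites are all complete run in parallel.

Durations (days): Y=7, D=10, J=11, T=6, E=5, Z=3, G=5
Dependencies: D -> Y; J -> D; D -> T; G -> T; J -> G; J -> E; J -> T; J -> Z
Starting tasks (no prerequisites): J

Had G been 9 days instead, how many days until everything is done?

Actual critical path: J→D→Y = 11+10+7 = 28 ⇒ 28 days.
G is off the critical path — its longest chain is 22 days, giving 6 of slack.
The critical path is still J→D→Y; finish is now 28 days.

28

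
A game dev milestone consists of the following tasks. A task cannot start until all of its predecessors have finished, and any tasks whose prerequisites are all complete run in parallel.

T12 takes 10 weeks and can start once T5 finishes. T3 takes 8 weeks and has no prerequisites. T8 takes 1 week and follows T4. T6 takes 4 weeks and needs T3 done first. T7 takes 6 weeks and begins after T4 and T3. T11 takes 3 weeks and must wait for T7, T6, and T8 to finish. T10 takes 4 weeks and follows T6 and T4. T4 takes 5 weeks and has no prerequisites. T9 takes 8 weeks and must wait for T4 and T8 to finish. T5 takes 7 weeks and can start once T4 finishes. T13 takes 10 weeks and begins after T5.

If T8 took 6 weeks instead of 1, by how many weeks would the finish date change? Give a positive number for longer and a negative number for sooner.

0

Critical path before the change: T4→T5→T12 = 5+7+10 = 22 giving 22 weeks.
The longest path through T8 is only 14 weeks, so T8 has float 8.
The critical path is still T4→T5→T12; finish is now 22 weeks.
Change in finish: 22 − 22 = +0 weeks.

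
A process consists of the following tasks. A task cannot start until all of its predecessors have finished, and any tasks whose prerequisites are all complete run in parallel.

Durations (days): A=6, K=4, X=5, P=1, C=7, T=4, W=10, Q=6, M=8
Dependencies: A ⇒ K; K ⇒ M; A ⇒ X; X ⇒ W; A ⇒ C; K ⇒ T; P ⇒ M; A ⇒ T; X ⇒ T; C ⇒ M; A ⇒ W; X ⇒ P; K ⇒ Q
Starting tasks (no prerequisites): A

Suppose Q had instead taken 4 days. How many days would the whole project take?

As given, the longest chain is A→X→W = 6+5+10 = 21, so the finish is 21 days.
Q has 5 days of float (longest path through it is 16).
The critical path is still A→X→W; finish is now 21 days.

21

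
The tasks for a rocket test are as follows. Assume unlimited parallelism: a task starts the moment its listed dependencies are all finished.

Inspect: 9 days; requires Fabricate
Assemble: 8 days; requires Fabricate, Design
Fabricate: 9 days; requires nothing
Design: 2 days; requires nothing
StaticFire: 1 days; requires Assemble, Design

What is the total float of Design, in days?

The longest chain is Fabricate→Assemble→StaticFire = 9+8+1 = 18; overall finish 18 days.
The longest chain containing Design totals 11 days.
So Design can slip 9 − 2 = 7 days.

7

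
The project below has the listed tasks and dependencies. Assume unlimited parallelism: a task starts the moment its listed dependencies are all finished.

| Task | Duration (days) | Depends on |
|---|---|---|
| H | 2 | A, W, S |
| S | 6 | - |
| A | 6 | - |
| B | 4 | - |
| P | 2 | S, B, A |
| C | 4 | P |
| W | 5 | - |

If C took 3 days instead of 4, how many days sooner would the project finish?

1

Critical path before the change: A→P→C = 6+2+4 = 12 giving 12 days.
Since C is critical, the -1 change carries straight to that chain (now 11 days).
That remains the longest chain; total 11 days.
Change in finish: 11 − 12 = -1 days.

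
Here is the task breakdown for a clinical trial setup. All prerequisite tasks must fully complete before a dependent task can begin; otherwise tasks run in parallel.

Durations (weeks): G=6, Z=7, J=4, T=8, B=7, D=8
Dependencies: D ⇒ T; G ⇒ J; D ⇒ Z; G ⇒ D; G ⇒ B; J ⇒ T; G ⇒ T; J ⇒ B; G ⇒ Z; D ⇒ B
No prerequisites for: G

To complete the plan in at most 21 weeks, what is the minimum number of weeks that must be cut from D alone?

1

Current finish: 22 weeks; target: 21.
D is on every critical path, so each week cut from D cuts the finish by one (this holds down to a finish of 18).
Need 22 − 21 = 1 week off D → D becomes 7 weeks, finish becomes 21.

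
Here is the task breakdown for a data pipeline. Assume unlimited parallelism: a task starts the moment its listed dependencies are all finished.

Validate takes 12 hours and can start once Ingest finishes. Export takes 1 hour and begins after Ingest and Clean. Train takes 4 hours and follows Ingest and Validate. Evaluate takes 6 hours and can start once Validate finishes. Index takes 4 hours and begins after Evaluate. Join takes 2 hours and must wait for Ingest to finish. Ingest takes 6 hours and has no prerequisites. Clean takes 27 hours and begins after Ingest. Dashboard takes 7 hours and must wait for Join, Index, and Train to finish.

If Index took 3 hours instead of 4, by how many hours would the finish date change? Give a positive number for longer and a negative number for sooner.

Baseline: Ingest→Validate→Evaluate→Index→Dashboard = 6+12+6+4+7 = 35 → 35 hours.
Index lies on that path, so at 3 hours the path becomes 34 hours.
The binding chain switches to Ingest→Clean→Export = 6+27+1 = 34; finish 34 hours.
Change in finish: 34 − 35 = -1 hours.

-1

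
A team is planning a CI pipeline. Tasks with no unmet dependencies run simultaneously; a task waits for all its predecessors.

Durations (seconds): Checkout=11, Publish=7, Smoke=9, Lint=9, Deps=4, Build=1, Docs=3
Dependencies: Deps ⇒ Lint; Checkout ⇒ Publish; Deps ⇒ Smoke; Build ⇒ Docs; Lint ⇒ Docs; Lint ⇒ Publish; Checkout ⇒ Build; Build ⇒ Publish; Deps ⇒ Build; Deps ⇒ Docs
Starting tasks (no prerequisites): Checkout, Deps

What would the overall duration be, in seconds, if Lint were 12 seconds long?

23

Actual critical path: Deps→Lint→Publish = 4+9+7 = 20 ⇒ 20 seconds.
Lint is on the critical path; changing it to 12 makes that path 23 seconds.
That remains the longest chain; total 23 seconds.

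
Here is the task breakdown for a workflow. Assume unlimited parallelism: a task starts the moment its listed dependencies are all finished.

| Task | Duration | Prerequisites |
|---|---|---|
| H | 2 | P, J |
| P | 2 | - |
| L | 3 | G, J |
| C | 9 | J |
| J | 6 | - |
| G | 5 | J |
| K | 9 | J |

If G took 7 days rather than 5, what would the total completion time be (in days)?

16

The binding path is J→C = 6+9 = 15; finish at 15 days.
G has 1 day of float (longest path through it is 14).
New critical path: J→G→L = 6+7+3 = 16 ⇒ 16 days.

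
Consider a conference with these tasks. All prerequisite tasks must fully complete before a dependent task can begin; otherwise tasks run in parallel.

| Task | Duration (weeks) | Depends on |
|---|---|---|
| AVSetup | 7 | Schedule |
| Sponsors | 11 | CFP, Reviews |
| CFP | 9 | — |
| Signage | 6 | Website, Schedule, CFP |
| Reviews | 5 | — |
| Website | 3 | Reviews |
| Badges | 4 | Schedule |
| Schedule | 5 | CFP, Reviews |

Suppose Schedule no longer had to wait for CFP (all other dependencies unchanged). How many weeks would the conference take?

20

Before: longest chain CFP→Schedule→AVSetup = 9+5+7 = 21, finish 21.
Without CFP→Schedule, Schedule's earliest start moves from 9 to 5.
The longest chain is now CFP→Sponsors = 9+11 = 20, so the conference takes 20 weeks.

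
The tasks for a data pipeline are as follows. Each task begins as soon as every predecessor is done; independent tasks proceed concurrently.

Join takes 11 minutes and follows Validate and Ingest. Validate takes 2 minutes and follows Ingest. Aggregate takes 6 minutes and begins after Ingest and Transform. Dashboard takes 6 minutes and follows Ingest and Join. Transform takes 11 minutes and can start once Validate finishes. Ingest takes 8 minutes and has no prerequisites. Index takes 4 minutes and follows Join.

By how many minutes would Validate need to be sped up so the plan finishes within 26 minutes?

1

Current finish: 27 minutes; target: 26.
Validate is on every critical path, so each minute cut from Validate cuts the finish by one (this holds down to a finish of 26).
Need 27 − 26 = 1 minute off Validate → Validate becomes 1 minute, finish becomes 26.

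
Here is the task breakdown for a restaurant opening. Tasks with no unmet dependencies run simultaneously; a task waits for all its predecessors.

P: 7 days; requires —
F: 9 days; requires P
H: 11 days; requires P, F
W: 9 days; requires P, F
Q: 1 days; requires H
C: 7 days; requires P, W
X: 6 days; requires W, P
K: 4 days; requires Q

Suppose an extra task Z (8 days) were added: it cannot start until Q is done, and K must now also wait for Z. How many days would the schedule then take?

Originally the schedule takes 32 days.
With Z inserted, K now waits for max(Q, Z).
New critical path: P→F→H→Q→Z→K = 7+9+11+1+8+4 = 40 ⇒ 40 days.

40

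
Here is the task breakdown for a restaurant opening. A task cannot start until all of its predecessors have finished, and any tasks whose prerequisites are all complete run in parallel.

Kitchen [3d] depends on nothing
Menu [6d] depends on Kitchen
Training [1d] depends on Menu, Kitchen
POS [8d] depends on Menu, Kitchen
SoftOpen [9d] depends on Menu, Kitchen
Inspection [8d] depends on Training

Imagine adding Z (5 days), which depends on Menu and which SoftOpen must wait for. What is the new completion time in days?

Originally the project takes 18 days.
With Z inserted, SoftOpen now waits for max(Menu, Kitchen, Z).
New critical path: Kitchen→Menu→Z→SoftOpen = 3+6+5+9 = 23 ⇒ 23 days.

23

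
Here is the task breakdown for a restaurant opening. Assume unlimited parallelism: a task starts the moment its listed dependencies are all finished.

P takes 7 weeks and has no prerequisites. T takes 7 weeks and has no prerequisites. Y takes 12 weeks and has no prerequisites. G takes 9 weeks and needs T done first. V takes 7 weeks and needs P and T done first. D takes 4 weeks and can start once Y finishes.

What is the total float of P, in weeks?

The longest chain is T→G = 7+9 = 16; overall finish 16 weeks.
The longest chain containing P totals 14 weeks.
Float = 16 − 14 = 2.

2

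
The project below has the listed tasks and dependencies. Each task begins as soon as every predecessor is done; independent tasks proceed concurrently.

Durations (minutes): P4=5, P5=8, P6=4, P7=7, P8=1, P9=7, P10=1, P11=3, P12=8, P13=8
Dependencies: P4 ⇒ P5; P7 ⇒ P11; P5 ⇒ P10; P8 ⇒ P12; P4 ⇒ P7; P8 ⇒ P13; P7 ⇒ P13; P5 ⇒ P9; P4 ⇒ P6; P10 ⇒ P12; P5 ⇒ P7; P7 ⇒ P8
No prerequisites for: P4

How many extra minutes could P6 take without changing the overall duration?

20

The longest chain is P4→P5→P7→P8→P12 = 5+8+7+1+8 = 29; overall finish 29 minutes.
P6 finishes as early as 9 and must finish by 29.
Float = 29 − 9 = 20.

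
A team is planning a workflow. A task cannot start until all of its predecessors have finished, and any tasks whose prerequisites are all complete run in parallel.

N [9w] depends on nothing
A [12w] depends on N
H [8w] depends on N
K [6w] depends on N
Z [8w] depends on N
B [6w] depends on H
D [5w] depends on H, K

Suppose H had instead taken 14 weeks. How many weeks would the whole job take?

29

As given, the longest chain is N→H→B = 9+8+6 = 23, so the finish is 23 weeks.
H lies on that path, so at 14 weeks the path becomes 29 weeks.
That remains the longest chain; total 29 weeks.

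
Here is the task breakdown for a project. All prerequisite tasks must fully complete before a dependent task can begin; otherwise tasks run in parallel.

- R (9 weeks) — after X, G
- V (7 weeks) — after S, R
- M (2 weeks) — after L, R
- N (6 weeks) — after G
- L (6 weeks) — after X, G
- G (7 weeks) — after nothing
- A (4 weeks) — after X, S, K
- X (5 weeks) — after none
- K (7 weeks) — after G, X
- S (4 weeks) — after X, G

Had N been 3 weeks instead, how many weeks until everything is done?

The binding path is G→R→V = 7+9+7 = 23; finish at 23 weeks.
N is off the critical path — its longest chain is 13 weeks, giving 10 of slack.
No other chain overtakes it, so the finish is 23 weeks.

23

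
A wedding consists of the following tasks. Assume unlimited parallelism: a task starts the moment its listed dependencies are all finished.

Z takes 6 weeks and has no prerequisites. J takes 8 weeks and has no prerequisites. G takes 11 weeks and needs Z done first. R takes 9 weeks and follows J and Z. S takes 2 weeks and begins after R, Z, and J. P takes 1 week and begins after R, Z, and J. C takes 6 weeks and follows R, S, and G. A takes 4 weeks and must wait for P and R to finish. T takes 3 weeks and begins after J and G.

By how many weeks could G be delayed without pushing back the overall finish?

J→R→S→C = 8+9+2+6 = 25 sets the makespan at 25 weeks.
The longest chain containing G totals 23 weeks.
Float = 25 − 23 = 2.

2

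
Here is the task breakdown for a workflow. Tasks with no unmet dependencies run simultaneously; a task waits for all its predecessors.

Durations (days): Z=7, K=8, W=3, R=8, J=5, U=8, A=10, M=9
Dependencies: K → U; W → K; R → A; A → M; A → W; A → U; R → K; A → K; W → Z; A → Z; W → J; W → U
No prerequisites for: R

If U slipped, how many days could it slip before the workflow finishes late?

The longest chain is R→A→W→K→U = 8+10+3+8+8 = 37; overall finish 37 days.
The longest chain containing U totals 37 days.
Slack of U = 29 − 29 = 0 days.

0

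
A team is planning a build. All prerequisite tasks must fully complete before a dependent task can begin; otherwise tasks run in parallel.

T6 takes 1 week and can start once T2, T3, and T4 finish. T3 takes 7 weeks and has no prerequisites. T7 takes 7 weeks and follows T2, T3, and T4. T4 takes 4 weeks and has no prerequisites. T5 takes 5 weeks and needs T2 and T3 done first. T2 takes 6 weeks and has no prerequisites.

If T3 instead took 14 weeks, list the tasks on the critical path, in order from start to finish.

T3, T7

Critical path before the change: T3→T7 = 7+7 = 14 giving 14 weeks.
T3 lies on that path, so at 14 weeks the path becomes 21 weeks.
That remains the longest chain; total 21 weeks.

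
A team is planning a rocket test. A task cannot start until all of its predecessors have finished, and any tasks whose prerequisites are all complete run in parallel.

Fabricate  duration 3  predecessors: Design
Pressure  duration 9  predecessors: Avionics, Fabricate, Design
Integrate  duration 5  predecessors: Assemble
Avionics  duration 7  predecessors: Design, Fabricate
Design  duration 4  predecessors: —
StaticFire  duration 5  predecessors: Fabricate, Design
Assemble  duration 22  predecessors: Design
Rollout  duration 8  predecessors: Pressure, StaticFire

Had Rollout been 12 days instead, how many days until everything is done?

35

Actual critical path: Design→Fabricate→Avionics→Pressure→Rollout = 4+3+7+9+8 = 31 ⇒ 31 days.
Since Rollout is critical, the +4 change carries straight to that chain (now 35 days).
No other chain overtakes it, so the finish is 35 days.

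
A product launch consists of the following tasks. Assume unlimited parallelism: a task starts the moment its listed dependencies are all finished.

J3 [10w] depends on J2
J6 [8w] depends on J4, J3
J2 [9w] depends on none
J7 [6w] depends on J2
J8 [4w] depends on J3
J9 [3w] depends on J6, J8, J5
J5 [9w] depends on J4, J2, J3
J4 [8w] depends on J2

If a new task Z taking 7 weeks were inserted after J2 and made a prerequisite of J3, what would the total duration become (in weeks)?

Originally the plan takes 31 weeks.
With Z inserted, J3 now waits for max(J2, Z).
New critical path: J2→Z→J3→J5→J9 = 9+7+10+9+3 = 38 ⇒ 38 weeks.

38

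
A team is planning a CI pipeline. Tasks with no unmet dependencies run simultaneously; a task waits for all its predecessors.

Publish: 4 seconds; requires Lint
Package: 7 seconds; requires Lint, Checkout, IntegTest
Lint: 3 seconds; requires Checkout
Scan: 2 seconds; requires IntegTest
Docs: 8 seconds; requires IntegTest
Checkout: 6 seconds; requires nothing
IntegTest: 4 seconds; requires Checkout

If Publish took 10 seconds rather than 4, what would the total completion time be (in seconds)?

19

The binding path is Checkout→IntegTest→Docs = 6+4+8 = 18; finish at 18 seconds.
Publish is off the critical path — its longest chain is 13 seconds, giving 5 of slack.
The binding chain switches to Checkout→Lint→Publish = 6+3+10 = 19; finish 19 seconds.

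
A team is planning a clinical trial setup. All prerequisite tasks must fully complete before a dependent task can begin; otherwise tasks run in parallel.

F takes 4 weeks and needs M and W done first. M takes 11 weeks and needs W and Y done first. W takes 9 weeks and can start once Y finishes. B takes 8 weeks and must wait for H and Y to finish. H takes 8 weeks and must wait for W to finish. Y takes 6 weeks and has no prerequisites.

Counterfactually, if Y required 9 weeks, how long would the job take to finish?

Actual critical path: Y→W→H→B = 6+9+8+8 = 31 ⇒ 31 weeks.
Since Y is critical, the +3 change carries straight to that chain (now 34 weeks).
That remains the longest chain; total 34 weeks.

34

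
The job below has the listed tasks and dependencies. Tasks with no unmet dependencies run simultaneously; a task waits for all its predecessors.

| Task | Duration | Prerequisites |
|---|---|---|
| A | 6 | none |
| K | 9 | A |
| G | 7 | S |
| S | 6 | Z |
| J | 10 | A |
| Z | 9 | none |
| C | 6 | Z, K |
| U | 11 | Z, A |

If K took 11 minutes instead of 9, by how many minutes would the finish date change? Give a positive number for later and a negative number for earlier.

The binding path is Z→S→G = 9+6+7 = 22; finish at 22 minutes.
K is off the critical path — its longest chain is 21 minutes, giving 1 of slack.
New critical path: A→K→C = 6+11+6 = 23 ⇒ 23 minutes.
Change in finish: 23 − 22 = +1 minutes.

1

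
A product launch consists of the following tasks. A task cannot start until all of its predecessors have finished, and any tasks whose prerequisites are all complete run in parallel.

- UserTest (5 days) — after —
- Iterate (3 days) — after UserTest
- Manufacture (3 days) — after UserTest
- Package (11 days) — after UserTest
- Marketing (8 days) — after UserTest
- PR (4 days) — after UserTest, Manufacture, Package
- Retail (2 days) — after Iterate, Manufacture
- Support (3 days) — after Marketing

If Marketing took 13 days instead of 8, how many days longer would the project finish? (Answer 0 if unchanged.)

Actual critical path: UserTest→Package→PR = 5+11+4 = 20 ⇒ 20 days.
Marketing is off the critical path — its longest chain is 16 days, giving 4 of slack.
The binding chain switches to UserTest→Marketing→Support = 5+13+3 = 21; finish 21 days.
Change in finish: 21 − 20 = +1 days.

1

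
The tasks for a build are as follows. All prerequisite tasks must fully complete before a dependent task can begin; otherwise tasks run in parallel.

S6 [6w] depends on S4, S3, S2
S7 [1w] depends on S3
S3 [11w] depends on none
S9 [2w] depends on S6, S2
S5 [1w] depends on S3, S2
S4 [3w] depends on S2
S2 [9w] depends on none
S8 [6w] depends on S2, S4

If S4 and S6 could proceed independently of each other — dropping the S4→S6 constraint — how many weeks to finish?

19

Before: longest chain S2→S4→S6→S9 = 9+3+6+2 = 20, finish 20.
Without S4→S6, S6's earliest start moves from 12 to 11.
The longest chain is now S3→S6→S9 = 11+6+2 = 19, so the schedule takes 19 weeks.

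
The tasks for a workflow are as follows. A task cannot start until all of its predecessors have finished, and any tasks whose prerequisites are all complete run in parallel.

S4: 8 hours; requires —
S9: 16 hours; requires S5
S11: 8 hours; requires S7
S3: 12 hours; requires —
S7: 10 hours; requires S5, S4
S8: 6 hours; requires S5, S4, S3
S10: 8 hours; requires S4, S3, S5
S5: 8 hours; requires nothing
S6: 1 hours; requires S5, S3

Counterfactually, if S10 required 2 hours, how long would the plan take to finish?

Actual critical path: S4→S7→S11 = 8+10+8 = 26 ⇒ 26 hours.
The longest path through S10 is only 20 hours, so S10 has float 6.
No other chain overtakes it, so the finish is 26 hours.

26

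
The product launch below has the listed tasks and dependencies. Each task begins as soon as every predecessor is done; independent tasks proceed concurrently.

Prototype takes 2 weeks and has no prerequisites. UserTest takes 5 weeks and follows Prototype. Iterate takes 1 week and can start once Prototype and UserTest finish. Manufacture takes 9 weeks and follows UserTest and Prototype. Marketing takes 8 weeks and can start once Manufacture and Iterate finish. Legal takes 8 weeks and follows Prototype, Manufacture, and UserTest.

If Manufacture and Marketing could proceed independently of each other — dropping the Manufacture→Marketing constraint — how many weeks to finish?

24

Original critical path: Prototype→UserTest→Manufacture→Marketing = 2+5+9+8 = 24 ⇒ 24 weeks.
Without Manufacture→Marketing, Marketing's earliest start moves from 16 to 8.
After: Prototype→UserTest→Manufacture→Legal = 2+5+9+8 = 24 → 24 weeks.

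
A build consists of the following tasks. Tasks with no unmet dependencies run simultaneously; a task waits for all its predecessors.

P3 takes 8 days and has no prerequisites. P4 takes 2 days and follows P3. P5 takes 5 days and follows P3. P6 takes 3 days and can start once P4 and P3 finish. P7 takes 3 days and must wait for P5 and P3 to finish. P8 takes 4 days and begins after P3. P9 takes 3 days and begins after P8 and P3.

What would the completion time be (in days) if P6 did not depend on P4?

16

Original critical path: P3→P5→P7 = 8+5+3 = 16 ⇒ 16 days.
Without P4→P6, P6's earliest start moves from 10 to 8.
After: P3→P5→P7 = 8+5+3 = 16 → 16 days.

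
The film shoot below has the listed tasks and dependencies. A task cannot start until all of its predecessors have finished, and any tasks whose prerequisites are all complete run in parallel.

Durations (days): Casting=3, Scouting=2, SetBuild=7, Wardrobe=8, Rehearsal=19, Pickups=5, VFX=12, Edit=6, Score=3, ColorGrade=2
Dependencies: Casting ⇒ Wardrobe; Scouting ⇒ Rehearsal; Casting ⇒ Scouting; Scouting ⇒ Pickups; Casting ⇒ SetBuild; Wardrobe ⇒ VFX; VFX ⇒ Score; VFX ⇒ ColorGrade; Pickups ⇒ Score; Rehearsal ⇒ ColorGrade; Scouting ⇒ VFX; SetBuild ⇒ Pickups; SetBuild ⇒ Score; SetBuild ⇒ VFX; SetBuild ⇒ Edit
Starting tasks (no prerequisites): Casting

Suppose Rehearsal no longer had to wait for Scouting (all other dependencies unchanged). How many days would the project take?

Before: longest chain Casting→Scouting→Rehearsal→ColorGrade = 3+2+19+2 = 26, finish 26.
Without Scouting→Rehearsal, Rehearsal's earliest start moves from 5 to 0.
After: Casting→Wardrobe→VFX→Score = 3+8+12+3 = 26 → 26 days.

26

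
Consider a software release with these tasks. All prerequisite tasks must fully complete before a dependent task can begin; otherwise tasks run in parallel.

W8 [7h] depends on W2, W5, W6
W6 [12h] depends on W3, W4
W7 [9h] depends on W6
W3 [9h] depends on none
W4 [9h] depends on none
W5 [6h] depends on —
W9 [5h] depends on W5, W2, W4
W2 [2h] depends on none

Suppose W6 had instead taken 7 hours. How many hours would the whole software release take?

As given, the longest chain is W3→W6→W7 = 9+12+9 = 30, so the finish is 30 hours.
Since W6 is critical, the -5 change carries straight to that chain (now 25 hours).
That remains the longest chain; total 25 hours.

25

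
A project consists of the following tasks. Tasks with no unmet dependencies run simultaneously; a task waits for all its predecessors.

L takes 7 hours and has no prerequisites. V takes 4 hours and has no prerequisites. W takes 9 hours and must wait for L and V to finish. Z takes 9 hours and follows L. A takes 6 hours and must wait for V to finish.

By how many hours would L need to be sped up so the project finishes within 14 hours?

2

Current finish: 16 hours; target: 14.
L is on every critical path, so each hour cut from L cuts the finish by one (this holds down to a finish of 13).
Need 16 − 14 = 2 hours off L → L becomes 5 hours, finish becomes 14.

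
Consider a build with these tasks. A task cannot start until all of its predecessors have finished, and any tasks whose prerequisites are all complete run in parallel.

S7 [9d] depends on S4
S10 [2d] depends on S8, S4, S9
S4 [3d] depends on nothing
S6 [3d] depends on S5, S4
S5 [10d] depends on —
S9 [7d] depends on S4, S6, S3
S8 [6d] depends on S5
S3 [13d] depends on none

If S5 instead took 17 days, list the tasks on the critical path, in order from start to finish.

S5, S6, S9, S10

As given, the longest chain is S5→S6→S9→S10 = 10+3+7+2 = 22, so the finish is 22 days.
S5 lies on that path, so at 17 days the path becomes 29 days.
That remains the longest chain; total 29 days.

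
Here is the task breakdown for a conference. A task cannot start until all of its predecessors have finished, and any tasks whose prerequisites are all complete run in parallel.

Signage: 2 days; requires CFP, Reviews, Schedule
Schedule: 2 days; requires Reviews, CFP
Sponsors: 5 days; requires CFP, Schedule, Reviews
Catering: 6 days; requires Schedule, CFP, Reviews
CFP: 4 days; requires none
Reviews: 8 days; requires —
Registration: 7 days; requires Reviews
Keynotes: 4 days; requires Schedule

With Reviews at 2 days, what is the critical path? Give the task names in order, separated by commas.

CFP, Schedule, Catering

Actual critical path: Reviews→Schedule→Catering = 8+2+6 = 16 ⇒ 16 days.
Reviews lies on that path, so at 2 days the path becomes 10 days.
The binding chain switches to CFP→Schedule→Catering = 4+2+6 = 12; finish 12 days.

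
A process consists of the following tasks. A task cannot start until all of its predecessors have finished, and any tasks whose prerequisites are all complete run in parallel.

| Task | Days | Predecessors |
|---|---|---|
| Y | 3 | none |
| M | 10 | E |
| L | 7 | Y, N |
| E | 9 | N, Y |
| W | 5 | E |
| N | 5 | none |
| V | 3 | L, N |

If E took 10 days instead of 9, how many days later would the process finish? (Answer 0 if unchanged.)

1

Critical path before the change: N→E→M = 5+9+10 = 24 giving 24 days.
E is on the critical path; changing it to 10 makes that path 25 days.
No other chain overtakes it, so the finish is 25 days.
Change in finish: 25 − 24 = +1 days.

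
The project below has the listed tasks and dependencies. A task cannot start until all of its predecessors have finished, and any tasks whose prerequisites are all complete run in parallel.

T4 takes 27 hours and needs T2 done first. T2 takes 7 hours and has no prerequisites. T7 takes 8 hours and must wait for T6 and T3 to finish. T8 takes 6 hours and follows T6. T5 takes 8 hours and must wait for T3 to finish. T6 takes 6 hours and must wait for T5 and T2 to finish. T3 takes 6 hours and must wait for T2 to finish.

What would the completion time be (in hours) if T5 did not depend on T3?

34

Before: longest chain T2→T3→T5→T6→T7 = 7+6+8+6+8 = 35, finish 35.
Without T3→T5, T5's earliest start moves from 13 to 0.
After: T2→T4 = 7+27 = 34 → 34 hours.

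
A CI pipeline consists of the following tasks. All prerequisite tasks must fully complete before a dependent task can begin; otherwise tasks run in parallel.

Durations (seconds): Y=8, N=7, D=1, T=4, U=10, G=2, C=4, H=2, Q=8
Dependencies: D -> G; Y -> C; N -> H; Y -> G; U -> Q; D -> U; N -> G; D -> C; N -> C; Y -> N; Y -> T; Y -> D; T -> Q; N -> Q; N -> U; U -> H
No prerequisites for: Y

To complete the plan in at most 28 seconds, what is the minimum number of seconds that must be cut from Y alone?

5

Current finish: 33 seconds; target: 28.
Y is on every critical path, so each second cut from Y cuts the finish by one (this holds down to a finish of 26).
Need 33 − 28 = 5 seconds off Y → Y becomes 3 seconds, finish becomes 28.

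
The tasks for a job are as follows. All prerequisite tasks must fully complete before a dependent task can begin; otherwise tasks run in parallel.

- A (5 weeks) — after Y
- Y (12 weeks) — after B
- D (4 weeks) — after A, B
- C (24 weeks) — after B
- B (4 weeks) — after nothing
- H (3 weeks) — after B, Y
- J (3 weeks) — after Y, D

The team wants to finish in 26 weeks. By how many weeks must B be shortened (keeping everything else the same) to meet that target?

Current finish: 28 weeks; target: 26.
B is on every critical path, so each week cut from B cuts the finish by one (this holds down to a finish of 25).
Need 28 − 26 = 2 weeks off B → B becomes 2 weeks, finish becomes 26.

2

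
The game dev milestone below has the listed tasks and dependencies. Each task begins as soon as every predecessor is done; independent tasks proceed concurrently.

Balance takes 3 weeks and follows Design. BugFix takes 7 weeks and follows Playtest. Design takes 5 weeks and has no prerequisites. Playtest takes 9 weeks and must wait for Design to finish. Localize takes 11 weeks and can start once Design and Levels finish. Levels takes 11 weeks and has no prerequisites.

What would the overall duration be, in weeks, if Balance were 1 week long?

22

As given, the longest chain is Levels→Localize = 11+11 = 22, so the finish is 22 weeks.
The longest path through Balance is only 8 weeks, so Balance has float 14.
That remains the longest chain; total 22 weeks.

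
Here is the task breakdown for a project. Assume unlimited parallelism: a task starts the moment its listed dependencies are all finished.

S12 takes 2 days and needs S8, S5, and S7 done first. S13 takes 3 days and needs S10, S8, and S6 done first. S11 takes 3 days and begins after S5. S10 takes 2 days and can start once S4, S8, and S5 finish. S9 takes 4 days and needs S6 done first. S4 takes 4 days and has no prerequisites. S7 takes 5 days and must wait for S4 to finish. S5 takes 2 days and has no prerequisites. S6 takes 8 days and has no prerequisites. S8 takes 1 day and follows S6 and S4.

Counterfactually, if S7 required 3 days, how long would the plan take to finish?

14

The binding path is S6→S8→S10→S13 = 8+1+2+3 = 14; finish at 14 days.
S7 is off the critical path — its longest chain is 11 days, giving 3 of slack.
The critical path is still S6→S8→S10→S13; finish is now 14 days.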